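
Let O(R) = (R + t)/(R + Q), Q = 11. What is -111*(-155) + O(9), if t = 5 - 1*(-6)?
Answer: 17206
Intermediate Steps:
t = 11 (t = 5 + 6 = 11)
O(R) = 1 (O(R) = (R + 11)/(R + 11) = (11 + R)/(11 + R) = 1)
-111*(-155) + O(9) = -111*(-155) + 1 = 17205 + 1 = 17206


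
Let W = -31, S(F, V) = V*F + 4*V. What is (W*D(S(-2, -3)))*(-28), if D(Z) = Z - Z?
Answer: 0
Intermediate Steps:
S(F, V) = 4*V + F*V (S(F, V) = F*V + 4*V = 4*V + F*V)
D(Z) = 0
(W*D(S(-2, -3)))*(-28) = -31*0*(-28) = 0*(-28) = 0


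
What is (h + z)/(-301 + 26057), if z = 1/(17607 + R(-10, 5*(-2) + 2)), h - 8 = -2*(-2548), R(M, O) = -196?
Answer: 88865745/448437716 ≈ 0.19817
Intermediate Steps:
h = 5104 (h = 8 - 2*(-2548) = 8 + 5096 = 5104)
z = 1/17411 (z = 1/(17607 - 196) = 1/17411 ≈ 5.7435e-5)
(h + z)/(-301 + 26057) = (5104 + 1/17411)/(-301 + 26057) = (88865745/17411)/25756 = (88865745/17411)*(1/25756) = 88865745/448437716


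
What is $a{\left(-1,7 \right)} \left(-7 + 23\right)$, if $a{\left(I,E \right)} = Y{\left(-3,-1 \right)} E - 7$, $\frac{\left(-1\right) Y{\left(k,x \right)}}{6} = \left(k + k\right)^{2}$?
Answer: $-24304$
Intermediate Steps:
$Y{\left(k,x \right)} = - 24 k^{2}$ ($Y{\left(k,x \right)} = - 6 \left(k + k\right)^{2} = - 6 \left(2 k\right)^{2} = - 6 \cdot 4 k^{2} = - 24 k^{2}$)
$a{\left(I,E \right)} = -7 - 216 E$ ($a{\left(I,E \right)} = - 24 \left(-3\right)^{2} E - 7 = \left(-24\right) 9 E - 7 = - 216 E - 7 = -7 - 216 E$)
$a{\left(-1,7 \right)} \left(-7 + 23\right) = \left(-7 - 1512\right) \left(-7 + 23\right) = \left(-7 - 1512\right) 16 = \left(-1519\right) 16 = -24304$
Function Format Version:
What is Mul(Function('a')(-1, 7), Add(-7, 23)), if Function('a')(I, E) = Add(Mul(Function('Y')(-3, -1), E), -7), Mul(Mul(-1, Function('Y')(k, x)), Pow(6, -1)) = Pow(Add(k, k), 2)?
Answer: -24304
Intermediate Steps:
Function('Y')(k, x) = Mul(-24, Pow(k, 2)) (Function('Y')(k, x) = Mul(-6, Pow(Add(k, k), 2)) = Mul(-6, Pow(Mul(2, k), 2)) = Mul(-6, Mul(4, Pow(k, 2))) = Mul(-24, Pow(k, 2)))
Function('a')(I, E) = Add(-7, Mul(-216, E)) (Function('a')(I, E) = Add(Mul(Mul(-24, Pow(-3, 2)), E), -7) = Add(Mul(Mul(-24, 9), E), -7) = Add(Mul(-216, E), -7) = Add(-7, Mul(-216, E)))
Mul(Function('a')(-1, 7), Add(-7, 23)) = Mul(Add(-7, Mul(-216, 7)), Add(-7, 23)) = Mul(Add(-7, -1512), 16) = Mul(-1519, 16) = -24304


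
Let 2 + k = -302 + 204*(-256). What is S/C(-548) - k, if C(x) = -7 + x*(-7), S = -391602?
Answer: 200738110/3829 ≈ 52426.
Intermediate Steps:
C(x) = -7 - 7*x
k = -52528 (k = -2 + (-302 + 204*(-256)) = -2 + (-302 - 52224) = -2 - 52526 = -52528)
S/C(-548) - k = -391602/(-7 - 7*(-548)) - 1*(-52528) = -391602/(-7 + 3836) + 52528 = -391602/3829 + 52528 = 200738110/3829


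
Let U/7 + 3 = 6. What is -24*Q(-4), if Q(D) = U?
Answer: -504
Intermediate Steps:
U = 21 (U = -21 + 7*6 = -21 + 42 = 21)
Q(D) = 21
-24*Q(-4) = -24*21 = -504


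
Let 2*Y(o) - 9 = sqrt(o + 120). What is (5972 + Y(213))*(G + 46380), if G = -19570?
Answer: 160229965 + 40215*sqrt(37) ≈ 1.6047e+8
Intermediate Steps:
Y(o) = 9/2 + sqrt(120 + o)/2 (Y(o) = 9/2 + sqrt(o + 120)/2 = 9/2 + sqrt(120 + o)/2)
(5972 + Y(213))*(G + 46380) = (5972 + (9/2 + sqrt(120 + 213)/2))*(-19570 + 46380) = (5972 + (9/2 + sqrt(333)/2))*26810 = (5972 + (9/2 + (3*sqrt(37))/2))*26810 = (5972 + (9/2 + 3*sqrt(37)/2))*26810 = (11953/2 + 3*sqrt(37)/2)*26810 = 160229965 + 40215*sqrt(37)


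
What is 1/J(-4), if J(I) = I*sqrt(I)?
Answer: I/8 ≈ 0.125*I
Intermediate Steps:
J(I) = I**(3/2)
1/J(-4) = 1/((-4)**(3/2)) = 1/(-8*I) = I/8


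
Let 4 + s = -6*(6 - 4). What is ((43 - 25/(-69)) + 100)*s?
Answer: -158272/69 ≈ -2293.8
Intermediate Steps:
s = -16 (s = -4 - 6*(6 - 4) = -4 - 6*2 = -4 - 12 = -16)
((43 - 25/(-69)) + 100)*s = ((43 - 25/(-69)) + 100)*(-16) = ((43 - 25*(-1/69)) + 100)*(-16) = ((43 + 25/69) + 100)*(-16) = (2992/69 + 100)*(-16) = (9892/69)*(-16) = -158272/69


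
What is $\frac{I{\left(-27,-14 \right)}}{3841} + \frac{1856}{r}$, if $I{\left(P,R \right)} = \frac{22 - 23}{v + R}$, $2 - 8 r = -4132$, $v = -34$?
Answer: $\frac{456250033}{127029552} \approx 3.5917$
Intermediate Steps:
$r = \frac{2067}{4}$ ($r = \frac{1}{4} - - \frac{1033}{2} = \frac{1}{4} + \frac{1033}{2} = \frac{2067}{4} \approx 516.75$)
$I{\left(P,R \right)} = - \frac{1}{-34 + R}$ ($I{\left(P,R \right)} = \frac{22 - 23}{-34 + R} = - \frac{1}{-34 + R}$)
$\frac{I{\left(-27,-14 \right)}}{3841} + \frac{1856}{r} = \frac{\left(-1\right) \frac{1}{-34 - 14}}{3841} + \frac{1856}{\frac{2067}{4}} = - \frac{1}{-48} \cdot \frac{1}{3841} + 1856 \cdot \frac{4}{2067} = \left(-1\right) \left(- \frac{1}{48}\right) \frac{1}{3841} + \frac{7424}{2067} = \frac{1}{48} \cdot \frac{1}{3841} + \frac{7424}{2067} = \frac{1}{184368} + \frac{7424}{2067} = \frac{456250033}{127029552}$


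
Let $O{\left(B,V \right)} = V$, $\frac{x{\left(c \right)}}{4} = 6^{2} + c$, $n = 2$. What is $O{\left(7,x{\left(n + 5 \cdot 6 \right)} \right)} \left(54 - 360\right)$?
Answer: $-83232$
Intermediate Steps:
$x{\left(c \right)} = 144 + 4 c$ ($x{\left(c \right)} = 4 \left(6^{2} + c\right) = 4 \left(36 + c\right) = 144 + 4 c$)
$O{\left(7,x{\left(n + 5 \cdot 6 \right)} \right)} \left(54 - 360\right) = \left(144 + 4 \left(2 + 5 \cdot 6\right)\right) \left(54 - 360\right) = \left(144 + 4 \left(2 + 30\right)\right) \left(54 - 360\right) = \left(144 + 4 \cdot 32\right) \left(54 - 360\right) = \left(144 + 128\right) \left(-306\right) = 272 \left(-306\right) = -83232$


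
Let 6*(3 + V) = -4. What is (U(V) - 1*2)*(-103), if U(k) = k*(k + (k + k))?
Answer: -11845/3 ≈ -3948.3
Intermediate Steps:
V = -11/3 (V = -3 + (⅙)*(-4) = -3 - ⅔ = -11/3 ≈ -3.6667)
U(k) = 3*k² (U(k) = k*(k + 2*k) = k*(3*k) = 3*k²)
(U(V) - 1*2)*(-103) = (3*(-11/3)² - 1*2)*(-103) = (3*(121/9) - 2)*(-103) = (121/3 - 2)*(-103) = (115/3)*(-103) = -11845/3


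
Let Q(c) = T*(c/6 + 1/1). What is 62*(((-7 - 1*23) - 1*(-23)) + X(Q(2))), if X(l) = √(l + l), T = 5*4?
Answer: -434 + 248*√30/3 ≈ 18.784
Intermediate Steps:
T = 20
Q(c) = 20 + 10*c/3 (Q(c) = 20*(c/6 + 1/1) = 20*(c*(⅙) + 1*1) = 20*(c/6 + 1) = 20*(1 + c/6) = 20 + 10*c/3)
X(l) = √2*√l (X(l) = √(2*l) = √2*√l)
62*(((-7 - 1*23) - 1*(-23)) + X(Q(2))) = 62*(((-7 - 1*23) - 1*(-23)) + √2*√(20 + (10/3)*2)) = 62*(((-7 - 23) + 23) + √2*√(20 + 20/3)) = 62*((-30 + 23) + √2*√(80/3)) = 62*(-7 + √2*(4*√15/3)) = 62*(-7 + 4*√30/3) = -434 + 248*√30/3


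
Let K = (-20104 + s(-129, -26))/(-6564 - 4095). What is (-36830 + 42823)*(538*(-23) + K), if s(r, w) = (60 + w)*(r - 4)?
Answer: -790295951120/10659 ≈ -7.4143e+7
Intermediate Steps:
s(r, w) = (-4 + r)*(60 + w) (s(r, w) = (60 + w)*(-4 + r) = (-4 + r)*(60 + w))
K = 24626/10659 (K = (-20104 + (-240 - 4*(-26) + 60*(-129) - 129*(-26)))/(-6564 - 4095) = (-20104 + (-240 + 104 - 7740 + 3354))/(-10659) = (-20104 - 4522)*(-1/10659) = -24626*(-1/10659) = 24626/10659 ≈ 2.3103)
(-36830 + 42823)*(538*(-23) + K) = (-36830 + 42823)*(538*(-23) + 24626/10659) = 5993*(-12374 + 24626/10659) = 5993*(-131869840/10659) = -790295951120/10659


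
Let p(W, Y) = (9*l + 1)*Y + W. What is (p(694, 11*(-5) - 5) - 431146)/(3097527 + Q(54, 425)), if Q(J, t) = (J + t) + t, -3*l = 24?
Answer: -426192/3098431 ≈ -0.13755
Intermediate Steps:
l = -8 (l = -1/3*24 = -8)
Q(J, t) = J + 2*t
p(W, Y) = W - 71*Y (p(W, Y) = (9*(-8) + 1)*Y + W = (-72 + 1)*Y + W = -71*Y + W = W - 71*Y)
(p(694, 11*(-5) - 5) - 431146)/(3097527 + Q(54, 425)) = ((694 - 71*(11*(-5) - 5)) - 431146)/(3097527 + (54 + 2*425)) = ((694 - 71*(-55 - 5)) - 431146)/(3097527 + (54 + 850)) = ((694 - 71*(-60)) - 431146)/(3097527 + 904) = ((694 + 4260) - 431146)/3098431 = (4954 - 431146)*(1/3098431) = -426192*1/3098431 = -426192/3098431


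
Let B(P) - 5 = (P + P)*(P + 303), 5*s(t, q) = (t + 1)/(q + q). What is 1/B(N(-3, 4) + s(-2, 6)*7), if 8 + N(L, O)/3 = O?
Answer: -1800/12679331 ≈ -0.00014196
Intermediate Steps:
s(t, q) = (1 + t)/(10*q) (s(t, q) = ((t + 1)/(q + q))/5 = ((1 + t)/((2*q)))/5 = ((1 + t)*(1/(2*q)))/5 = ((1 + t)/(2*q))/5 = (1 + t)/(10*q))
N(L, O) = -24 + 3*O
B(P) = 5 + 2*P*(303 + P) (B(P) = 5 + (P + P)*(P + 303) = 5 + (2*P)*(303 + P) = 5 + 2*P*(303 + P))
1/B(N(-3, 4) + s(-2, 6)*7) = 1/(5 + 2*((-24 + 3*4) + ((⅒)*(1 - 2)/6)*7)² + 606*((-24 + 3*4) + ((⅒)*(1 - 2)/6)*7)) = 1/(5 + 2*((-24 + 12) + ((⅒)*(⅙)*(-1))*7)² + 606*((-24 + 12) + ((⅒)*(⅙)*(-1))*7)) = 1/(5 + 2*(-12 - 1/60*7)² + 606*(-12 - 1/60*7)) = 1/(5 + 2*(-12 - 7/60)² + 606*(-12 - 7/60)) = 1/(5 + 2*(-727/60)² + 606*(-727/60)) = 1/(5 + 2*(528529/3600) - 73427/10) = 1/(5 + 528529/1800 - 73427/10) = 1/(-12679331/1800) = -1800/12679331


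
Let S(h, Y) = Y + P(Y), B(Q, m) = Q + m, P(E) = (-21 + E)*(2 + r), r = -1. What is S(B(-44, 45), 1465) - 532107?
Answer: -529198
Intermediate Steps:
P(E) = -21 + E (P(E) = (-21 + E)*(2 - 1) = (-21 + E)*1 = -21 + E)
S(h, Y) = -21 + 2*Y (S(h, Y) = Y + (-21 + Y) = -21 + 2*Y)
S(B(-44, 45), 1465) - 532107 = (-21 + 2*1465) - 532107 = (-21 + 2930) - 532107 = 2909 - 532107 = -529198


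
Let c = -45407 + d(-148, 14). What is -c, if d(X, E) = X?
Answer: 45555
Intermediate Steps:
c = -45555 (c = -45407 - 148 = -45555)
-c = -1*(-45555) = 45555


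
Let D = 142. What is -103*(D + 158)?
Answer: -30900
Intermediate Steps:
-103*(D + 158) = -103*(142 + 158) = -103*300 = -30900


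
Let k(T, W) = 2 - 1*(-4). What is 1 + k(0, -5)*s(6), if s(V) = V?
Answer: 37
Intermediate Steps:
k(T, W) = 6 (k(T, W) = 2 + 4 = 6)
1 + k(0, -5)*s(6) = 1 + 6*6 = 1 + 36 = 37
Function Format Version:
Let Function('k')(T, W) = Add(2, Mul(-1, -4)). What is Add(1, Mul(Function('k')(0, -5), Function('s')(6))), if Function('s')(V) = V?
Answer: 37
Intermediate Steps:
Function('k')(T, W) = 6 (Function('k')(T, W) = Add(2, 4) = 6)
Add(1, Mul(Function('k')(0, -5), Function('s')(6))) = Add(1, Mul(6, 6)) = Add(1, 36) = 37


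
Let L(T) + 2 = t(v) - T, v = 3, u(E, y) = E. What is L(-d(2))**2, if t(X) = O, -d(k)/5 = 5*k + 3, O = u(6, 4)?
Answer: 3721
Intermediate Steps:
O = 6
d(k) = -15 - 25*k (d(k) = -5*(5*k + 3) = -5*(3 + 5*k) = -15 - 25*k)
t(X) = 6
L(T) = 4 - T (L(T) = -2 + (6 - T) = 4 - T)
L(-d(2))**2 = (4 - (-1)*(-15 - 25*2))**2 = (4 - (-1)*(-15 - 50))**2 = (4 - (-1)*(-65))**2 = (4 - 1*65)**2 = (4 - 65)**2 = (-61)**2 = 3721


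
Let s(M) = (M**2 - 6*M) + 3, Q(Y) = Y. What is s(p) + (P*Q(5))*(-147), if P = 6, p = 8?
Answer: -4391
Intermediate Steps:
s(M) = 3 + M**2 - 6*M
s(p) + (P*Q(5))*(-147) = (3 + 8**2 - 6*8) + (6*5)*(-147) = (3 + 64 - 48) + 30*(-147) = 19 - 4410 = -4391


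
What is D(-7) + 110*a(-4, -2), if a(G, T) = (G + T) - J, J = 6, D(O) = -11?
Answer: -1331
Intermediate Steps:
a(G, T) = -6 + G + T (a(G, T) = (G + T) - 1*6 = (G + T) - 6 = -6 + G + T)
D(-7) + 110*a(-4, -2) = -11 + 110*(-6 - 4 - 2) = -11 + 110*(-12) = -11 - 1320 = -1331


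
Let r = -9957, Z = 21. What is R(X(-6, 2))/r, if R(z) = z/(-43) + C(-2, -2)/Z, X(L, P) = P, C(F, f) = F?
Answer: 128/8991171 ≈ 1.4236e-5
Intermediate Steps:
R(z) = -2/21 - z/43 (R(z) = z/(-43) - 2/21 = z*(-1/43) - 2*1/21 = -z/43 - 2/21 = -2/21 - z/43)
R(X(-6, 2))/r = (-2/21 - 1/43*2)/(-9957) = (-2/21 - 2/43)*(-1/9957) = -128/903*(-1/9957) = 128/8991171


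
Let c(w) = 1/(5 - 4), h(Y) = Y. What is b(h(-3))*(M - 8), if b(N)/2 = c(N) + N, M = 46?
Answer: -152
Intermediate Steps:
c(w) = 1 (c(w) = 1/1 = 1)
b(N) = 2 + 2*N (b(N) = 2*(1 + N) = 2 + 2*N)
b(h(-3))*(M - 8) = (2 + 2*(-3))*(46 - 8) = (2 - 6)*38 = -4*38 = -152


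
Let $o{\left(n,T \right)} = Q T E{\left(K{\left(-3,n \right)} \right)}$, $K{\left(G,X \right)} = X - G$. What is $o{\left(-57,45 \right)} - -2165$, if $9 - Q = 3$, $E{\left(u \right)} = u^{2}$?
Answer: $789485$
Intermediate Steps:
$Q = 6$ ($Q = 9 - 3 = 6$)
$o{\left(n,T \right)} = 6 T \left(3 + n\right)^{2}$ ($o{\left(n,T \right)} = 6 T \left(n - -3\right)^{2} = 6 T \left(n + 3\right)^{2} = 6 T \left(3 + n\right)^{2}$)
$o{\left(-57,45 \right)} - -2165 = 6 \cdot 45 \left(3 - 57\right)^{2} - -2165 = 6 \cdot 45 \left(-54\right)^{2} + 2165 = 6 \cdot 45 \cdot 2916 + 2165 = 787320 + 2165 = 789485$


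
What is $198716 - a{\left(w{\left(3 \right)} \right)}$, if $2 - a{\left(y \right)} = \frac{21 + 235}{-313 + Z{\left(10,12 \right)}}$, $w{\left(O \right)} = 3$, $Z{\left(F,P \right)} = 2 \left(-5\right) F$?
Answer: $\frac{82068626}{413} \approx 1.9871 \cdot 10^{5}$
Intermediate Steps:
$Z{\left(F,P \right)} = - 10 F$
$a{\left(y \right)} = \frac{1082}{413}$ ($a{\left(y \right)} = 2 - \frac{21 + 235}{-313 - 100} = 2 - \frac{256}{-313 - 100} = 2 - \frac{256}{-413} = 2 - 256 \left(- \frac{1}{413}\right) = 2 - - \frac{256}{413} = 2 + \frac{256}{413} = \frac{1082}{413}$)
$198716 - a{\left(w{\left(3 \right)} \right)} = 198716 - \frac{1082}{413} = \frac{82068626}{413}$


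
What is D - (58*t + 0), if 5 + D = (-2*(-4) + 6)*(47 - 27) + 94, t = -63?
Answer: 4023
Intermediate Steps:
D = 369 (D = -5 + ((-2*(-4) + 6)*(47 - 27) + 94) = -5 + ((8 + 6)*20 + 94) = -5 + (14*20 + 94) = -5 + (280 + 94) = -5 + 374 = 369)
D - (58*t + 0) = 369 - (58*(-63) + 0) = 369 - (-3654 + 0) = 369 - 1*(-3654) = 369 + 3654 = 4023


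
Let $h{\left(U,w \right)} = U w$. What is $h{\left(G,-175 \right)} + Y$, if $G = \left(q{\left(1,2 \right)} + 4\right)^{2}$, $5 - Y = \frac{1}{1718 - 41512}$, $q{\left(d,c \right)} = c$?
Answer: $- \frac{250503229}{39794} \approx -6295.0$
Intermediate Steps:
$Y = \frac{198971}{39794}$ ($Y = 5 - \frac{1}{1718 - 41512} = 5 - \frac{1}{-39794} = 5 - - \frac{1}{39794} = 5 + \frac{1}{39794} = \frac{198971}{39794} \approx 5.0$)
$G = 36$ ($G = \left(2 + 4\right)^{2} = 6^{2} = 36$)
$h{\left(G,-175 \right)} + Y = 36 \left(-175\right) + \frac{198971}{39794} = -6300 + \frac{198971}{39794} = - \frac{250503229}{39794}$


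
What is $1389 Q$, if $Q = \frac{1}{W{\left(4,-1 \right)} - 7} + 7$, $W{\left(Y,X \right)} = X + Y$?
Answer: $\frac{37503}{4} \approx 9375.8$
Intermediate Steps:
$Q = \frac{27}{4}$ ($Q = \frac{1}{\left(-1 + 4\right) - 7} + 7 = \frac{1}{3 - 7} + 7 = \frac{1}{-4} + 7 = - \frac{1}{4} + 7 = \frac{27}{4} \approx 6.75$)
$1389 Q = 1389 \cdot \frac{27}{4} = \frac{37503}{4}$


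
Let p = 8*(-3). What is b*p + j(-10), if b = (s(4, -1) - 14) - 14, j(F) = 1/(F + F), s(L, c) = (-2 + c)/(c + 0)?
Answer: 11999/20 ≈ 599.95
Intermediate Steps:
s(L, c) = (-2 + c)/c
j(F) = 1/(2*F)
p = -24
b = -25 (b = ((-2 - 1)/(-1) - 14) - 14 = (-1*(-3) - 14) - 14 = (3 - 14) - 14 = -11 - 14 = -25)
b*p + j(-10) = -25*(-24) + (1/2)/(-10) = 600 + (1/2)*(-1/10) = 600 - 1/20 = 11999/20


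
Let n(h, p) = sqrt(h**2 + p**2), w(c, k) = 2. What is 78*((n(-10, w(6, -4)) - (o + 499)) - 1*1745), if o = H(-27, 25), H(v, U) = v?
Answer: -172926 + 156*sqrt(26) ≈ -1.7213e+5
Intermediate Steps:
o = -27
78*((n(-10, w(6, -4)) - (o + 499)) - 1*1745) = 78*((sqrt((-10)**2 + 2**2) - (-27 + 499)) - 1*1745) = 78*((sqrt(100 + 4) - 1*472) - 1745) = 78*((sqrt(104) - 472) - 1745) = 78*((2*sqrt(26) - 472) - 1745) = 78*((-472 + 2*sqrt(26)) - 1745) = 78*(-2217 + 2*sqrt(26)) = -172926 + 156*sqrt(26)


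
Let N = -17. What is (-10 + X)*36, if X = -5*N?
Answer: 2700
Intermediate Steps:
X = 85 (X = -5*(-17) = 85)
(-10 + X)*36 = (-10 + 85)*36 = 75*36 = 2700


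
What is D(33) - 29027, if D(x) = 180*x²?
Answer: 166993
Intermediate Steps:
D(33) - 29027 = 180*33² - 29027 = 180*1089 - 29027 = 196020 - 29027 = 166993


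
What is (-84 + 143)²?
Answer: 3481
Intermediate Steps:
(-84 + 143)² = 59² = 3481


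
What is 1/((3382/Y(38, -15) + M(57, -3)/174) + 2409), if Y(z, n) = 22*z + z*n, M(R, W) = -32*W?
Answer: 203/491720 ≈ 0.00041284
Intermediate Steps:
Y(z, n) = 22*z + n*z
1/((3382/Y(38, -15) + M(57, -3)/174) + 2409) = 1/((3382/((38*(22 - 15))) - 32*(-3)/174) + 2409) = 1/((3382/((38*7)) + 96*(1/174)) + 2409) = 1/((3382/266 + 16/29) + 2409) = 1/((3382*(1/266) + 16/29) + 2409) = 1/((89/7 + 16/29) + 2409) = 1/(2693/203 + 2409) = 1/(491720/203) = 203/491720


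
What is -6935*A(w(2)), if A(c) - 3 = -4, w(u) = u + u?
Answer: 6935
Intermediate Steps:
w(u) = 2*u
A(c) = -1 (A(c) = 3 - 4 = -1)
-6935*A(w(2)) = -6935*(-1) = 6935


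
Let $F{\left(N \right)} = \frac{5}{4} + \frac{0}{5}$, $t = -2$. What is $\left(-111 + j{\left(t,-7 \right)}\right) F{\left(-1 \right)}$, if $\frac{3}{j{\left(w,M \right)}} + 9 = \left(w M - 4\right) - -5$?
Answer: $- \frac{1105}{8} \approx -138.13$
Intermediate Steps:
$F{\left(N \right)} = \frac{5}{4}$ ($F{\left(N \right)} = 5 \cdot \frac{1}{4} + 0 \cdot \frac{1}{5} = \frac{5}{4} + 0 = \frac{5}{4}$)
$j{\left(w,M \right)} = \frac{3}{-8 + M w}$ ($j{\left(w,M \right)} = \frac{3}{-9 + \left(\left(w M - 4\right) - -5\right)} = \frac{3}{-9 + \left(\left(M w - 4\right) + 5\right)} = \frac{3}{-9 + \left(\left(-4 + M w\right) + 5\right)} = \frac{3}{-9 + \left(1 + M w\right)} = \frac{3}{-8 + M w}$)
$\left(-111 + j{\left(t,-7 \right)}\right) F{\left(-1 \right)} = \left(-111 + \frac{3}{-8 - -14}\right) \frac{5}{4} = \left(-111 + \frac{3}{-8 + 14}\right) \frac{5}{4} = \left(-111 + \frac{3}{6}\right) \frac{5}{4} = \left(-111 + 3 \cdot \frac{1}{6}\right) \frac{5}{4} = \left(-111 + \frac{1}{2}\right) \frac{5}{4} = \left(- \frac{221}{2}\right) \frac{5}{4} = - \frac{1105}{8}$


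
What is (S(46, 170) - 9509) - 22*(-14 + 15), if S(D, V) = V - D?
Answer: -9407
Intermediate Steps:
(S(46, 170) - 9509) - 22*(-14 + 15) = ((170 - 1*46) - 9509) - 22*(-14 + 15) = ((170 - 46) - 9509) - 22*1 = (124 - 9509) - 22 = -9385 - 22 = -9407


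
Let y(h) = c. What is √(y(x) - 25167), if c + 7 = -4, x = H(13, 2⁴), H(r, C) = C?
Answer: I*√25178 ≈ 158.68*I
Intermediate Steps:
x = 16 (x = 2⁴ = 16)
c = -11 (c = -7 - 4 = -11)
y(h) = -11
√(y(x) - 25167) = √(-11 - 25167) = √(-25178) = I*√25178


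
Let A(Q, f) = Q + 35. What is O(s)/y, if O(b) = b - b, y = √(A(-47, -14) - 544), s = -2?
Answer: 0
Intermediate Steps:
A(Q, f) = 35 + Q
y = 2*I*√139 (y = √((35 - 47) - 544) = √(-12 - 544) = √(-556) = 2*I*√139 ≈ 23.58*I)
O(b) = 0
O(s)/y = 0/((2*I*√139)) = 0*(-I*√139/278) = 0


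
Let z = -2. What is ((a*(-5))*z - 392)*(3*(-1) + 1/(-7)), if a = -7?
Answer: 1452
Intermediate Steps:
((a*(-5))*z - 392)*(3*(-1) + 1/(-7)) = (-7*(-5)*(-2) - 392)*(3*(-1) + 1/(-7)) = (35*(-2) - 392)*(-3 - ⅐) = (-70 - 392)*(-22/7) = -462*(-22/7) = 1452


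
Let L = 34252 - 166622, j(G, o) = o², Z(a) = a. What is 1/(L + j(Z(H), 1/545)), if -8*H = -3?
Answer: -297025/39317199249 ≈ -7.5546e-6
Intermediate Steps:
H = 3/8 (H = -⅛*(-3) = 3/8 ≈ 0.37500)
L = -132370
1/(L + j(Z(H), 1/545)) = 1/(-132370 + (1/545)²) = 1/(-132370 + 1/297025) = 1/(-39317199249/297025) = -297025/39317199249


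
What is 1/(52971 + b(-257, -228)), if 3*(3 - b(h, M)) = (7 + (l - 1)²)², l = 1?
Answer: 3/158873 ≈ 1.8883e-5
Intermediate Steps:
b(h, M) = -40/3 (b(h, M) = 3 - (7 + (1 - 1)²)²/3 = 3 - (7 + 0²)²/3 = 3 - (7 + 0)²/3 = 3 - ⅓*7² = 3 - ⅓*49 = 3 - 49/3 = -40/3)
1/(52971 + b(-257, -228)) = 1/(52971 - 40/3) = 1/(158873/3) = 3/158873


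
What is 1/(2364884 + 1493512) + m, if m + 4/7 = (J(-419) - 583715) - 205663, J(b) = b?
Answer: -21331462532861/27008772 ≈ -7.8980e+5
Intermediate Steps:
m = -5528583/7 (m = -4/7 + ((-419 - 583715) - 205663) = -4/7 + (-584134 - 205663) = -4/7 - 789797 = -5528583/7 ≈ -7.8980e+5)
1/(2364884 + 1493512) + m = 1/(2364884 + 1493512) - 5528583/7 = 1/3858396 - 5528583/7 = -21331462532861/27008772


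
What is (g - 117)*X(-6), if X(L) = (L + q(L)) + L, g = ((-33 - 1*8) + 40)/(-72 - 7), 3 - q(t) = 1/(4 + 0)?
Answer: 170977/158 ≈ 1082.1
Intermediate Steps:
q(t) = 11/4 (q(t) = 3 - 1/(4 + 0) = 3 - 1/4 = 11/4)
g = 1/79 (g = ((-33 - 8) + 40)/(-79) = (-41 + 40)*(-1/79) = -1*(-1/79) = 1/79 ≈ 0.012658)
X(L) = 11/4 + 2*L (X(L) = (L + 11/4) + L = (11/4 + L) + L = 11/4 + 2*L)
(g - 117)*X(-6) = (1/79 - 117)*(11/4 + 2*(-6)) = -9242*(11/4 - 12)/79 = -9242/79*(-37/4) = 170977/158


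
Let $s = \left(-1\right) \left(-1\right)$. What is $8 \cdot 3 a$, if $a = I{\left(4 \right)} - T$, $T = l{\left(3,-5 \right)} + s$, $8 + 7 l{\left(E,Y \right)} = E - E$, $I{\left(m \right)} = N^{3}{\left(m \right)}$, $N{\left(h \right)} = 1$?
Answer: $\frac{192}{7} \approx 27.429$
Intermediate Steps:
$I{\left(m \right)} = 1$ ($I{\left(m \right)} = 1^{3} = 1$)
$s = 1$
$l{\left(E,Y \right)} = - \frac{8}{7}$ ($l{\left(E,Y \right)} = - \frac{8}{7} + \frac{E - E}{7} = - \frac{8}{7} + \frac{1}{7} \cdot 0 = - \frac{8}{7} + 0 = - \frac{8}{7}$)
$T = - \frac{1}{7}$ ($T = - \frac{8}{7} + 1 = - \frac{1}{7} \approx -0.14286$)
$a = \frac{8}{7}$ ($a = 1 - - \frac{1}{7} = 1 + \frac{1}{7} = \frac{8}{7} \approx 1.1429$)
$8 \cdot 3 a = 8 \cdot 3 \cdot \frac{8}{7} = 24 \cdot \frac{8}{7} = \frac{192}{7}$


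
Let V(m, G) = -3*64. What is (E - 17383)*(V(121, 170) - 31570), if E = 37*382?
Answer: 103194738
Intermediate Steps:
V(m, G) = -192
E = 14134
(E - 17383)*(V(121, 170) - 31570) = (14134 - 17383)*(-192 - 31570) = -3249*(-31762) = 103194738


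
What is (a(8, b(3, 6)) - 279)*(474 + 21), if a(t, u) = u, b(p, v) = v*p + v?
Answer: -126225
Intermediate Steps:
b(p, v) = v + p*v (b(p, v) = p*v + v = v + p*v)
(a(8, b(3, 6)) - 279)*(474 + 21) = (6*(1 + 3) - 279)*(474 + 21) = (6*4 - 279)*495 = (24 - 279)*495 = -255*495 = -126225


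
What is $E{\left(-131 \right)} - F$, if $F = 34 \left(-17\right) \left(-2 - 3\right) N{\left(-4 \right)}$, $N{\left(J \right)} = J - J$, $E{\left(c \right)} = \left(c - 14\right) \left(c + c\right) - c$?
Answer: $38121$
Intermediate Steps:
$E{\left(c \right)} = - c + 2 c \left(-14 + c\right)$ ($E{\left(c \right)} = \left(-14 + c\right) 2 c - c = 2 c \left(-14 + c\right) - c = - c + 2 c \left(-14 + c\right)$)
$N{\left(J \right)} = 0$
$F = 0$ ($F = 34 \left(-17\right) \left(-2 - 3\right) 0 = - 578 \left(\left(-5\right) 0\right) = \left(-578\right) 0 = 0$)
$E{\left(-131 \right)} - F = - 131 \left(-29 + 2 \left(-131\right)\right) - 0 = - 131 \left(-29 - 262\right) + 0 = \left(-131\right) \left(-291\right) + 0 = 38121 + 0 = 38121$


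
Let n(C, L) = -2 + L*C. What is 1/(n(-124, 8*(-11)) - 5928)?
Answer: 1/4982 ≈ 0.00020072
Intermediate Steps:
n(C, L) = -2 + C*L
1/(n(-124, 8*(-11)) - 5928) = 1/((-2 - 992*(-11)) - 5928) = 1/((-2 - 124*(-88)) - 5928) = 1/((-2 + 10912) - 5928) = 1/(10910 - 5928) = 1/4982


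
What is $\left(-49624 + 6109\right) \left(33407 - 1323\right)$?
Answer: $-1396135260$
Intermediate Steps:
$\left(-49624 + 6109\right) \left(33407 - 1323\right) = \left(-43515\right) 32084 = -1396135260$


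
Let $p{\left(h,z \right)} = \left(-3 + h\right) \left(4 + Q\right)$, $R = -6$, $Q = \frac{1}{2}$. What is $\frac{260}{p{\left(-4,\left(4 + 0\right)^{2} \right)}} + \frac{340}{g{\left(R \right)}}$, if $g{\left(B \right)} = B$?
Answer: $- \frac{4090}{63} \approx -64.921$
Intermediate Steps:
$Q = \frac{1}{2} \approx 0.5$
$p{\left(h,z \right)} = - \frac{27}{2} + \frac{9 h}{2}$ ($p{\left(h,z \right)} = \left(-3 + h\right) \left(4 + \frac{1}{2}\right) = \left(-3 + h\right) \frac{9}{2} = - \frac{27}{2} + \frac{9 h}{2}$)
$\frac{260}{p{\left(-4,\left(4 + 0\right)^{2} \right)}} + \frac{340}{g{\left(R \right)}} = \frac{260}{- \frac{27}{2} + \frac{9}{2} \left(-4\right)} + \frac{340}{-6} = \frac{260}{- \frac{27}{2} - 18} + 340 \left(- \frac{1}{6}\right) = \frac{260}{- \frac{63}{2}} - \frac{170}{3} = 260 \left(- \frac{2}{63}\right) - \frac{170}{3} = - \frac{520}{63} - \frac{170}{3} = - \frac{4090}{63}$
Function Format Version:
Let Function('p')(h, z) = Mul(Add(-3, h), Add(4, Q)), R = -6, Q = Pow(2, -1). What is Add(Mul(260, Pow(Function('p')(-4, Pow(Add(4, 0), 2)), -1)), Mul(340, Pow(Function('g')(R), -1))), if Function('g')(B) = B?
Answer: Rational(-4090, 63) ≈ -64.921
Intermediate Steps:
Q = Rational(1, 2) ≈ 0.50000
Function('p')(h, z) = Add(Rational(-27, 2), Mul(Rational(9, 2), h)) (Function('p')(h, z) = Mul(Add(-3, h), Add(4, Rational(1, 2))) = Mul(Add(-3, h), Rational(9, 2)) = Add(Rational(-27, 2), Mul(Rational(9, 2), h)))
Add(Mul(260, Pow(Function('p')(-4, Pow(Add(4, 0), 2)), -1)), Mul(340, Pow(Function('g')(R), -1))) = Add(Mul(260, Pow(Add(Rational(-27, 2), Mul(Rational(9, 2), -4)), -1)), Mul(340, Pow(-6, -1))) = Add(Mul(260, Pow(Add(Rational(-27, 2), -18), -1)), Mul(340, Rational(-1, 6))) = Add(Mul(260, Pow(Rational(-63, 2), -1)), Rational(-170, 3)) = Add(Mul(260, Rational(-2, 63)), Rational(-170, 3)) = Add(Rational(-520, 63), Rational(-170, 3)) = Rational(-4090, 63)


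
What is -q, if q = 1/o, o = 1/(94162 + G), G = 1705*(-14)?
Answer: -70292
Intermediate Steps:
G = -23870
o = 1/70292 (o = 1/(94162 - 23870) = 1/70292 ≈ 1.4226e-5)
q = 70292 (q = 1/(1/70292) = 70292)
-q = -1*70292 = -70292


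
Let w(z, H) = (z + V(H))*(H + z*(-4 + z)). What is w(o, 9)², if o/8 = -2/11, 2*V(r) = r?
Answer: 18846622089/7086244 ≈ 2659.6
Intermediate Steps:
V(r) = r/2
o = -16/11 (o = 8*(-2/11) = -16/11 ≈ -1.4545)
w(z, H) = (H + z*(-4 + z))*(z + H/2) (w(z, H) = (z + H/2)*(H + z*(-4 + z)) = (H + z*(-4 + z))*(z + H/2))
w(o, 9)² = ((-16/11)³ + (½)*9² - 4*(-16/11)² + (½)*9*(-16/11)² - 1*9*(-16/11))² = (-4096/1331 + (½)*81 - 4*256/121 + (½)*9*(256/121) + 144/11)² = (-4096/1331 + 81/2 - 1024/121 + 1152/121 + 144/11)² = (137283/2662)² = 18846622089/7086244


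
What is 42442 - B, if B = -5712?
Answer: 48154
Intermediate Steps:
42442 - B = 42442 - 1*(-5712) = 42442 + 5712 = 48154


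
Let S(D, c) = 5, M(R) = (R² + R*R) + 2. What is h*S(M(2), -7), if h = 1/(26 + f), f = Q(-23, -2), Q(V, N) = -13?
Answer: 5/13 ≈ 0.38462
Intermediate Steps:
M(R) = 2 + 2*R² (M(R) = (R² + R²) + 2 = 2*R² + 2 = 2 + 2*R²)
f = -13
h = 1/13 (h = 1/(26 - 13) = 1/13 ≈ 0.076923)
h*S(M(2), -7) = (1/13)*5 = 5/13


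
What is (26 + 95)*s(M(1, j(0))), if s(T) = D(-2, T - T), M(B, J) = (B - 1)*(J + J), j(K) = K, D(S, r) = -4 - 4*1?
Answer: -968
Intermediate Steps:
D(S, r) = -8 (D(S, r) = -4 - 4 = -8)
M(B, J) = 2*J*(-1 + B) (M(B, J) = (-1 + B)*(2*J) = 2*J*(-1 + B))
s(T) = -8
(26 + 95)*s(M(1, j(0))) = (26 + 95)*(-8) = 121*(-8) = -968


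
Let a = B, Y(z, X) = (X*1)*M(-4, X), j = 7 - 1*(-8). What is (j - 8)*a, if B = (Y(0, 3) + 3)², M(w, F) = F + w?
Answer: 0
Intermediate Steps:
j = 15 (j = 7 + 8 = 15)
Y(z, X) = X*(-4 + X) (Y(z, X) = (X*1)*(X - 4) = X*(-4 + X))
B = 0 (B = (3*(-4 + 3) + 3)² = (3*(-1) + 3)² = (-3 + 3)² = 0² = 0)
a = 0
(j - 8)*a = (15 - 8)*0 = 7*0 = 0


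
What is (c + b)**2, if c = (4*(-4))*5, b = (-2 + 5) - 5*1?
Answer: 6724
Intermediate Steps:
b = -2 (b = 3 - 5 = -2)
c = -80 (c = -16*5 = -80)
(c + b)**2 = (-80 - 2)**2 = (-82)**2 = 6724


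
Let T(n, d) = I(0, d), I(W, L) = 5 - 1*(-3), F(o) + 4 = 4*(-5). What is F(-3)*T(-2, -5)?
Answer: -192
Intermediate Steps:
F(o) = -24 (F(o) = -4 + 4*(-5) = -4 - 20 = -24)
I(W, L) = 8 (I(W, L) = 5 + 3 = 8)
T(n, d) = 8
F(-3)*T(-2, -5) = -24*8 = -192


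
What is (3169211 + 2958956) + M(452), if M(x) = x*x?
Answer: 6332471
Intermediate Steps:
M(x) = x²
(3169211 + 2958956) + M(452) = (3169211 + 2958956) + 452² = 6128167 + 204304 = 6332471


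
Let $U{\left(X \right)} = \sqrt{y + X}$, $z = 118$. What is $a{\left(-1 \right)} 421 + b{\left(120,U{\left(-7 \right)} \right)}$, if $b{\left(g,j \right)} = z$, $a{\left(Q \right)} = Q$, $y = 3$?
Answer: $-303$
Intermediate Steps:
$U{\left(X \right)} = \sqrt{3 + X}$
$b{\left(g,j \right)} = 118$
$a{\left(-1 \right)} 421 + b{\left(120,U{\left(-7 \right)} \right)} = \left(-1\right) 421 + 118 = -421 + 118 = -303$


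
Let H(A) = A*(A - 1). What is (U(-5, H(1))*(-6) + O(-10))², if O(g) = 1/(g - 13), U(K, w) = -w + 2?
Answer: 76729/529 ≈ 145.05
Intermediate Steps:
H(A) = A*(-1 + A)
U(K, w) = 2 - w
O(g) = 1/(-13 + g)
(U(-5, H(1))*(-6) + O(-10))² = ((2 - (-1 + 1))*(-6) + 1/(-13 - 10))² = ((2 - 0)*(-6) + 1/(-23))² = ((2 - 1*0)*(-6) - 1/23)² = ((2 + 0)*(-6) - 1/23)² = (2*(-6) - 1/23)² = (-12 - 1/23)² = (-277/23)² = 76729/529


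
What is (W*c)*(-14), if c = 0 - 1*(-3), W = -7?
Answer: 294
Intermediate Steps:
c = 3 (c = 0 + 3 = 3)
(W*c)*(-14) = -7*3*(-14) = -21*(-14) = 294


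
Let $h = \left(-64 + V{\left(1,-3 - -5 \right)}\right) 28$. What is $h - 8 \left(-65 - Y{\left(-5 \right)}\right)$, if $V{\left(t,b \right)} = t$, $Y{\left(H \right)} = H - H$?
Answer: $-1244$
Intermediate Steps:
$Y{\left(H \right)} = 0$
$h = -1764$ ($h = \left(-64 + 1\right) 28 = \left(-63\right) 28 = -1764$)
$h - 8 \left(-65 - Y{\left(-5 \right)}\right) = -1764 - 8 \left(-65 - 0\right) = -1764 - 8 \left(-65 + 0\right) = -1764 - -520 = -1764 + 520 = -1244$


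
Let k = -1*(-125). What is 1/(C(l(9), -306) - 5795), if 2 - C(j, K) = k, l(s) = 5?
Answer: -1/5918 ≈ -0.00016898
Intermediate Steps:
k = 125
C(j, K) = -123 (C(j, K) = 2 - 1*125 = 2 - 125 = -123)
1/(C(l(9), -306) - 5795) = 1/(-123 - 5795) = 1/(-5918) = -1/5918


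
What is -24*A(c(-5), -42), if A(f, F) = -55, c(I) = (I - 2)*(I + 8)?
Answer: 1320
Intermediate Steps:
c(I) = (-2 + I)*(8 + I)
-24*A(c(-5), -42) = -24*(-55) = 1320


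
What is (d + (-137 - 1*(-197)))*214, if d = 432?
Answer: 105288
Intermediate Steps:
(d + (-137 - 1*(-197)))*214 = (432 + (-137 - 1*(-197)))*214 = (432 + (-137 + 197))*214 = (432 + 60)*214 = 492*214 = 105288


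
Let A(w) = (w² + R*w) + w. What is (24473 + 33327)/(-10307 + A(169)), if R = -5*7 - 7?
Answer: 2312/453 ≈ 5.1038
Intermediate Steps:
R = -42 (R = -35 - 7 = -42)
A(w) = w² - 41*w (A(w) = (w² - 42*w) + w = w² - 41*w)
(24473 + 33327)/(-10307 + A(169)) = (24473 + 33327)/(-10307 + 169*(-41 + 169)) = 57800/(-10307 + 169*128) = 57800/(-10307 + 21632) = 57800/11325 = 57800*(1/11325) = 2312/453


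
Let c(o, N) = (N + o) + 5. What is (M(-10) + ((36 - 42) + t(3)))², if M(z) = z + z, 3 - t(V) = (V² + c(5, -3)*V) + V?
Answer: 3136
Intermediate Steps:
c(o, N) = 5 + N + o
t(V) = 3 - V² - 8*V (t(V) = 3 - ((V² + (5 - 3 + 5)*V) + V) = 3 - ((V² + 7*V) + V) = 3 - (V² + 8*V) = 3 + (-V² - 8*V) = 3 - V² - 8*V)
M(z) = 2*z
(M(-10) + ((36 - 42) + t(3)))² = (2*(-10) + ((36 - 42) + (3 - 1*3² - 8*3)))² = (-20 + (-6 + (3 - 1*9 - 24)))² = (-20 + (-6 + (3 - 9 - 24)))² = (-20 + (-6 - 30))² = (-20 - 36)² = (-56)² = 3136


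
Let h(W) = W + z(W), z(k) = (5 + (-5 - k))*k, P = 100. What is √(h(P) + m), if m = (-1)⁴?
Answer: I*√9899 ≈ 99.494*I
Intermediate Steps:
m = 1
z(k) = -k² (z(k) = (-k)*k = -k²)
h(W) = W - W²
√(h(P) + m) = √(100*(1 - 1*100) + 1) = √(100*(1 - 100) + 1) = √(100*(-99) + 1) = √(-9900 + 1) = √(-9899) = I*√9899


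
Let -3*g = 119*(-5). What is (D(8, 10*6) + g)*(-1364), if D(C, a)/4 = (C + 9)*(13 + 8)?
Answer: -6654956/3 ≈ -2.2183e+6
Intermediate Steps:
D(C, a) = 756 + 84*C (D(C, a) = 4*((C + 9)*(13 + 8)) = 4*((9 + C)*21) = 4*(189 + 21*C) = 756 + 84*C)
g = 595/3 (g = -119*(-5)/3 = -1/3*(-595) = 595/3 ≈ 198.33)
(D(8, 10*6) + g)*(-1364) = ((756 + 84*8) + 595/3)*(-1364) = ((756 + 672) + 595/3)*(-1364) = (1428 + 595/3)*(-1364) = (4879/3)*(-1364) = -6654956/3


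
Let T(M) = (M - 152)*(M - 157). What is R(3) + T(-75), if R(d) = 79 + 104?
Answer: 52847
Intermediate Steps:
R(d) = 183
T(M) = (-157 + M)*(-152 + M) (T(M) = (-152 + M)*(-157 + M) = (-157 + M)*(-152 + M))
R(3) + T(-75) = 183 + (23864 + (-75)² - 309*(-75)) = 183 + (23864 + 5625 + 23175) = 183 + 52664 = 52847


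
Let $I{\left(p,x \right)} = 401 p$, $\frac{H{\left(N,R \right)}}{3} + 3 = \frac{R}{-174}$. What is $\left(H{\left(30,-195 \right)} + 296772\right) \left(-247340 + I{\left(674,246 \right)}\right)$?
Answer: $\frac{197375152683}{29} \approx 6.806 \cdot 10^{9}$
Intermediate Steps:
$H{\left(N,R \right)} = -9 - \frac{R}{58}$ ($H{\left(N,R \right)} = -9 + 3 \frac{R}{-174} = -9 + 3 R \left(- \frac{1}{174}\right) = -9 + 3 \left(- \frac{R}{174}\right) = -9 - \frac{R}{58}$)
$\left(H{\left(30,-195 \right)} + 296772\right) \left(-247340 + I{\left(674,246 \right)}\right) = \left(\left(-9 - - \frac{195}{58}\right) + 296772\right) \left(-247340 + 401 \cdot 674\right) = \left(\left(-9 + \frac{195}{58}\right) + 296772\right) \left(-247340 + 270274\right) = \left(- \frac{327}{58} + 296772\right) 22934 = \frac{17212449}{58} \cdot 22934 = \frac{197375152683}{29}$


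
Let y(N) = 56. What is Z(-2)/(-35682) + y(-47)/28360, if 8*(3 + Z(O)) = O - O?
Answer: 86803/42164230 ≈ 0.0020587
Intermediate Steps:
Z(O) = -3 (Z(O) = -3 + (O - O)/8 = -3 + (⅛)*0 = -3 + 0 = -3)
Z(-2)/(-35682) + y(-47)/28360 = -3/(-35682) + 56/28360 = -3*(-1/35682) + 56*(1/28360) = 1/11894 + 7/3545 = 86803/42164230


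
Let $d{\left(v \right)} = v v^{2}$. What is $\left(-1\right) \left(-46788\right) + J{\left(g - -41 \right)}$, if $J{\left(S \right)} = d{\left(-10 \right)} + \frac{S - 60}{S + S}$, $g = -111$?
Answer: $\frac{641045}{14} \approx 45789.0$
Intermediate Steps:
$d{\left(v \right)} = v^{3}$
$J{\left(S \right)} = -1000 + \frac{-60 + S}{2 S}$ ($J{\left(S \right)} = \left(-10\right)^{3} + \frac{S - 60}{S + S} = -1000 + \frac{-60 + S}{2 S}$)
$\left(-1\right) \left(-46788\right) + J{\left(g - -41 \right)} = \left(-1\right) \left(-46788\right) - \left(\frac{1999}{2} + \frac{30}{-111 - -41}\right) = 46788 - \left(\frac{1999}{2} + \frac{30}{-111 + 41}\right) = 46788 - \left(\frac{1999}{2} + \frac{30}{-70}\right) = 46788 - \frac{13987}{14} = \frac{641045}{14}$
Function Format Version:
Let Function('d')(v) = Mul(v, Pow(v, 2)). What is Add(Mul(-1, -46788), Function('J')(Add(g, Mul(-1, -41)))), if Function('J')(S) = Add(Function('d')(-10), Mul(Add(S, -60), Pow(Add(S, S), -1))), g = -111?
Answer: Rational(641045, 14) ≈ 45789.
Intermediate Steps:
Function('d')(v) = Pow(v, 3)
Function('J')(S) = Add(-1000, Mul(Rational(1, 2), Pow(S, -1), Add(-60, S))) (Function('J')(S) = Add(Pow(-10, 3), Mul(Add(S, -60), Pow(Add(S, S), -1))) = Add(-1000, Mul(Add(-60, S), Pow(Mul(2, S), -1))) = Add(-1000, Mul(Add(-60, S), Mul(Rational(1, 2), Pow(S, -1)))) = Add(-1000, Mul(Rational(1, 2), Pow(S, -1), Add(-60, S))))
Add(Mul(-1, -46788), Function('J')(Add(g, Mul(-1, -41)))) = Add(Mul(-1, -46788), Add(Rational(-1999, 2), Mul(-30, Pow(Add(-111, Mul(-1, -41)), -1)))) = Add(46788, Add(Rational(-1999, 2), Mul(-30, Pow(Add(-111, 41), -1)))) = Add(46788, Add(Rational(-1999, 2), Mul(-30, Pow(-70, -1)))) = Add(46788, Add(Rational(-1999, 2), Mul(-30, Rational(-1, 70)))) = Add(46788, Add(Rational(-1999, 2), Rational(3, 7))) = Add(46788, Rational(-13987, 14)) = Rational(641045, 14)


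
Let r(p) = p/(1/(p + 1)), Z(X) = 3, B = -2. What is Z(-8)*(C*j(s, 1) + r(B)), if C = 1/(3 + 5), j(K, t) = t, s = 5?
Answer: 51/8 ≈ 6.3750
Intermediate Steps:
C = ⅛ (C = 1/8 = ⅛ ≈ 0.12500)
r(p) = p*(1 + p) (r(p) = p/(1/(1 + p)) = p*(1 + p))
Z(-8)*(C*j(s, 1) + r(B)) = 3*((⅛)*1 - 2*(1 - 2)) = 3*(⅛ - 2*(-1)) = 3*(⅛ + 2) = 3*(17/8) = 51/8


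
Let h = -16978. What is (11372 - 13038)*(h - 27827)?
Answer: 74645130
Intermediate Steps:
(11372 - 13038)*(h - 27827) = (11372 - 13038)*(-16978 - 27827) = -1666*(-44805) = 74645130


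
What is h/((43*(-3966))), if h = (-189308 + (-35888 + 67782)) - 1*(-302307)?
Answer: -144893/170538 ≈ -0.84962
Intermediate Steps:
h = 144893 (h = (-189308 + 31894) + 302307 = -157414 + 302307 = 144893)
h/((43*(-3966))) = 144893/((43*(-3966))) = 144893/(-170538) = 144893*(-1/170538) = -144893/170538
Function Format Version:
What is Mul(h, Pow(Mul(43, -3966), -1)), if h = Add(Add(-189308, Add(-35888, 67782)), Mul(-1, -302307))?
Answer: Rational(-144893, 170538) ≈ -0.84962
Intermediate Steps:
h = 144893 (h = Add(Add(-189308, 31894), 302307) = Add(-157414, 302307) = 144893)
Mul(h, Pow(Mul(43, -3966), -1)) = Mul(144893, Pow(Mul(43, -3966), -1)) = Mul(144893, Pow(-170538, -1)) = Mul(144893, Rational(-1, 170538)) = Rational(-144893, 170538)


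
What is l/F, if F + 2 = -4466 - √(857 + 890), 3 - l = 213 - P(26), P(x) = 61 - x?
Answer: 111700/2851611 - 25*√1747/2851611 ≈ 0.038804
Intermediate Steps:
l = -175 (l = 3 - (213 - (61 - 1*26)) = 3 - (213 - (61 - 26)) = 3 - (213 - 1*35) = 3 - (213 - 35) = 3 - 1*178 = 3 - 178 = -175)
F = -4468 - √1747 (F = -2 + (-4466 - √(857 + 890)) = -2 + (-4466 - √1747) = -4468 - √1747 ≈ -4509.8)
l/F = -175/(-4468 - √1747)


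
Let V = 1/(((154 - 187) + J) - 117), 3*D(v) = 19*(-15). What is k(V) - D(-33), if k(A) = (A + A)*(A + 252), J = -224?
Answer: 6549863/69938 ≈ 93.652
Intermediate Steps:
D(v) = -95 (D(v) = (19*(-15))/3 = (⅓)*(-285) = -95)
V = -1/374 (V = 1/(((154 - 187) - 224) - 117) = 1/((-33 - 224) - 117) = 1/(-257 - 117) = 1/(-374) = -1/374 ≈ -0.0026738)
k(A) = 2*A*(252 + A) (k(A) = (2*A)*(252 + A) = 2*A*(252 + A))
k(V) - D(-33) = 2*(-1/374)*(252 - 1/374) - 1*(-95) = 2*(-1/374)*(94247/374) + 95 = -94247/69938 + 95 = 6549863/69938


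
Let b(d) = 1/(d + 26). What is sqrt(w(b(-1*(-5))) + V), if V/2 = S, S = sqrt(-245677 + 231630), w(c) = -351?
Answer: sqrt(-351 + 2*I*sqrt(14047)) ≈ 6.0226 + 19.679*I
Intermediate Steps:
b(d) = 1/(26 + d)
S = I*sqrt(14047) (S = sqrt(-14047) = I*sqrt(14047) ≈ 118.52*I)
V = 2*I*sqrt(14047) (V = 2*(I*sqrt(14047)) = 2*I*sqrt(14047) ≈ 237.04*I)
sqrt(w(b(-1*(-5))) + V) = sqrt(-351 + 2*I*sqrt(14047))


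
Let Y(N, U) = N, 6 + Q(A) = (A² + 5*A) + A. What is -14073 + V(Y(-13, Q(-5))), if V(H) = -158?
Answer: -14231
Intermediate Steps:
Q(A) = -6 + A² + 6*A (Q(A) = -6 + ((A² + 5*A) + A) = -6 + (A² + 6*A) = -6 + A² + 6*A)
-14073 + V(Y(-13, Q(-5))) = -14073 - 158 = -14231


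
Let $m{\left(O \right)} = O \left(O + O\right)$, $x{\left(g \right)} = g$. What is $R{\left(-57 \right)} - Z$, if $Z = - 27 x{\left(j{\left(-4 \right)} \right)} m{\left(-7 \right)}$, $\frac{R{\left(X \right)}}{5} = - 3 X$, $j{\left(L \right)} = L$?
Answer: $-9729$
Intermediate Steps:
$m{\left(O \right)} = 2 O^{2}$ ($m{\left(O \right)} = O 2 O = 2 O^{2}$)
$R{\left(X \right)} = - 15 X$ ($R{\left(X \right)} = 5 \left(- 3 X\right) = - 15 X$)
$Z = 10584$ ($Z = \left(-27\right) \left(-4\right) 2 \left(-7\right)^{2} = 108 \cdot 2 \cdot 49 = 108 \cdot 98 = 10584$)
$R{\left(-57 \right)} - Z = \left(-15\right) \left(-57\right) - 10584 = 855 - 10584 = -9729$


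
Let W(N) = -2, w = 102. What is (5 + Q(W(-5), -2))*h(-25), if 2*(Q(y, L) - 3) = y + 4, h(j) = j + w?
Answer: 693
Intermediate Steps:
h(j) = 102 + j (h(j) = j + 102 = 102 + j)
Q(y, L) = 5 + y/2 (Q(y, L) = 3 + (y + 4)/2 = 3 + (4 + y)/2 = 3 + (2 + y/2) = 5 + y/2)
(5 + Q(W(-5), -2))*h(-25) = (5 + (5 + (1/2)*(-2)))*(102 - 25) = (5 + (5 - 1))*77 = (5 + 4)*77 = 9*77 = 693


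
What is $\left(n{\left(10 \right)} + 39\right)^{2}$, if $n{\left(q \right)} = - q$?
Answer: $841$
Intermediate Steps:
$\left(n{\left(10 \right)} + 39\right)^{2} = \left(\left(-1\right) 10 + 39\right)^{2} = \left(-10 + 39\right)^{2} = 29^{2} = 841$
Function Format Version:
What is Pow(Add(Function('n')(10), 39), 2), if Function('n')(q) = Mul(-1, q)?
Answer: 841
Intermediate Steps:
Pow(Add(Function('n')(10), 39), 2) = Pow(Add(Mul(-1, 10), 39), 2) = Pow(Add(-10, 39), 2) = Pow(29, 2) = 841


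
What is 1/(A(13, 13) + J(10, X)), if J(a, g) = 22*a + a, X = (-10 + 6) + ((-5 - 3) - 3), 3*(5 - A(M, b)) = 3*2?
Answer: 1/233 ≈ 0.0042918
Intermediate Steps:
A(M, b) = 3 (A(M, b) = 5 - 2 = 3)
X = -15 (X = -4 + (-8 - 3) = -4 - 11 = -15)
J(a, g) = 23*a
1/(A(13, 13) + J(10, X)) = 1/(3 + 23*10) = 1/(3 + 230) = 1/233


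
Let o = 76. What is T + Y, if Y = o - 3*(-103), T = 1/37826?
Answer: 14563011/37826 ≈ 385.00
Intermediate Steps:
T = 1/37826 ≈ 2.6437e-5
Y = 385 (Y = 76 - 3*(-103) = 76 + 309 = 385)
T + Y = 1/37826 + 385 = 14563011/37826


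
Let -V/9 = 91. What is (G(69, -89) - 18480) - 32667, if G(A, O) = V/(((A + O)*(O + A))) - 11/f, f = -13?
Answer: -265970647/5200 ≈ -51148.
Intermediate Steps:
V = -819 (V = -9*91 = -819)
G(A, O) = 11/13 - 819/(A + O)² (G(A, O) = -819*1/((A + O)*(O + A)) - 11/(-13) = -819/(A + O)² - 11*(-1/13) = -819/(A + O)² + 11/13 = 11/13 - 819/(A + O)²)
(G(69, -89) - 18480) - 32667 = ((11/13 - 819/(69 - 89)²) - 18480) - 32667 = ((11/13 - 819/(-20)²) - 18480) - 32667 = ((11/13 - 819*1/400) - 18480) - 32667 = ((11/13 - 819/400) - 18480) - 32667 = (-6247/5200 - 18480) - 32667 = -96102247/5200 - 32667 = -265970647/5200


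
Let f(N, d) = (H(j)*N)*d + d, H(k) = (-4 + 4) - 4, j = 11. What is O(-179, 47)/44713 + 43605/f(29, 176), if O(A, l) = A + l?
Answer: -390476409/180998224 ≈ -2.1573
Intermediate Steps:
H(k) = -4 (H(k) = 0 - 4 = -4)
f(N, d) = d - 4*N*d (f(N, d) = (-4*N)*d + d = -4*N*d + d = d - 4*N*d)
O(-179, 47)/44713 + 43605/f(29, 176) = (-179 + 47)/44713 + 43605/((176*(1 - 4*29))) = -132*1/44713 + 43605/((176*(1 - 116))) = -132/44713 + 43605/((176*(-115))) = -132/44713 + 43605/(-20240) = -132/44713 + 43605*(-1/20240) = -132/44713 - 8721/4048 = -390476409/180998224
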